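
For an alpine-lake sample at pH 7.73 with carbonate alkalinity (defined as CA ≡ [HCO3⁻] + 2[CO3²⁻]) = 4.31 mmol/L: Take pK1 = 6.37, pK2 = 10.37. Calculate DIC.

DIC = 4.49 mmol/L

CA = [HCO3⁻] + 2[CO3²⁻] = (α₁ + 2α₂)·DIC
At pH 7.73: [H⁺]/K1 = 10^-1.36 = 0.043652, K2/[H⁺] = 10^-2.64 = 0.0022909
α₁ = 1/(1 + 0.043652 + 0.0022909) = 1/1.0459 = 0.9561; α₂ = α₁·K2/[H⁺] = 0.002190
α₁ + 2α₂ = 0.9605
DIC = CA / (α₁ + 2α₂) = 4.31 / 0.9605 = 4.49 mmol/L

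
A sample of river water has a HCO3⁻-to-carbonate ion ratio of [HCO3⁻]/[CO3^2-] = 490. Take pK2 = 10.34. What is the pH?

pH = 7.65

From K2 = [H⁺][CO3^2-]/[HCO3⁻]:  pH = pK2 − log₁₀([HCO3⁻]/[CO3^2-])
log₁₀(490) = +2.690
pH = 10.34 − (+2.690) = 7.65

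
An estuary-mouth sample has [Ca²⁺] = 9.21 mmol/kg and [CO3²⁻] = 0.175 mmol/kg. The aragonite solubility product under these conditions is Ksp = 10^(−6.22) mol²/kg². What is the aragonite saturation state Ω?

Ksp = 10^(−6.22) = 6.026×10^-7
Ω = [Ca²⁺][CO3²⁻]/Ksp = (9.21×10^-3)(0.175×10^-3) / 6.026×10^-7 = 2.67

Ω = 2.67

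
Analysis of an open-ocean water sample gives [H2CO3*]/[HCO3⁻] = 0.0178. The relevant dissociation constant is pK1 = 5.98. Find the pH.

From K1 = [H⁺][HCO3⁻]/[H2CO3*]:  pH = pK1 − log₁₀([H2CO3*]/[HCO3⁻])
log₁₀(0.0178) = -1.750
pH = 5.98 − (-1.750) = 7.73

pH = 7.73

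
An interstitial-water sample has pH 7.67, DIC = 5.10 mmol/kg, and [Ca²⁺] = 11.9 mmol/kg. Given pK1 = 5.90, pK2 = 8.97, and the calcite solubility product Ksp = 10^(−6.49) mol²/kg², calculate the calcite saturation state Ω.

α₂ = 1 / (1 + [H⁺]/K2 + [H⁺]²/(K1K2)) = 1 / (1 + 10^+1.30 + 10^-0.47)
   = 1 / (1 + 19.953 + 0.33884) = 1/21.291 = 0.04697
[CO3²⁻] = α₂ × DIC = 0.04697 × 5.10 = 0.2395 mmol/kg
Ksp = 10^(−6.49) = 3.236×10^-7
Ω = [Ca²⁺][CO3²⁻]/Ksp = (11.9×10^-3)(2.395×10^-4) / 3.236×10^-7 = 8.81

Ω = 8.81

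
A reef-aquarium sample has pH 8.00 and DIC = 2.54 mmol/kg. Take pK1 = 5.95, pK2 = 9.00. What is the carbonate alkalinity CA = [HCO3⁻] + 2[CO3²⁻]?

CA = 2.75 mmol/kg

CA = [HCO3⁻] + 2[CO3²⁻] = (α₁ + 2α₂)·DIC
At pH 8.00: [H⁺]/K1 = 10^-2.05 = 0.0089125, K2/[H⁺] = 10^-1.00 = 0.10000
α₁ = 1/(1 + 0.0089125 + 0.10000) = 1/1.1089 = 0.9018; α₂ = α₁·K2/[H⁺] = 0.09018
α₁ + 2α₂ = 1.0821
CA = 1.0821 × 2.54 = 2.75 mmol/kg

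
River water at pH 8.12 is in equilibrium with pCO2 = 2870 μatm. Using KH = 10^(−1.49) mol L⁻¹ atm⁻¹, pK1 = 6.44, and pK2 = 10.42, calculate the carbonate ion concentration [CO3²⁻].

[CO2*] = KH · pCO2 = 10^(−1.49) × 2870×10^-6 = 9.287×10^-5 mol/L
α₀ = 1/(1 + K1/[H⁺] + K1K2/[H⁺]²) = 1/(1 + 10^+1.68 + 10^-0.62) = 0.02037
DIC = [CO2*]/α₀ = 9.287×10^-5 / 0.02037 = 4.560 mmol/L
[CO3²⁻] = α₂·DIC; α₂ = 0.004885, so [CO3²⁻] = 0.004885 × 4.560 = 0.0223 mmol/L

[CO3²⁻] = 0.0223 mmol/L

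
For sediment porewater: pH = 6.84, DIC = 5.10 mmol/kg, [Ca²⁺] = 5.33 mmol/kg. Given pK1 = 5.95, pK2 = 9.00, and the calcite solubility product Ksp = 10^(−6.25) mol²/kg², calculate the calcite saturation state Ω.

Ω = 0.294

α₂ = 1 / (1 + [H⁺]/K2 + [H⁺]²/(K1K2)) = 1 / (1 + 10^+2.16 + 10^+1.27)
   = 1 / (1 + 144.54 + 18.621) = 1/164.16 = 0.006091
[CO3²⁻] = α₂ × DIC = 0.006091 × 5.10 = 0.03107 mmol/kg
Ksp = 10^(−6.25) = 5.623×10^-7
Ω = [Ca²⁺][CO3²⁻]/Ksp = (5.33×10^-3)(3.107×10^-5) / 5.623×10^-7 = 0.294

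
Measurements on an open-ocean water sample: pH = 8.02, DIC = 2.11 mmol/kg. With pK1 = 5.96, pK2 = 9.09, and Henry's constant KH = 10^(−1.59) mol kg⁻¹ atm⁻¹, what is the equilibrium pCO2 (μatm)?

pCO2 = 654 μatm

α₀ = 1 / (1 + K1/[H⁺] + K1K2/[H⁺]²) = 1 / (1 + 10^+2.06 + 10^+0.99)
   = 1 / (1 + 114.82 + 9.7724) = 1/125.59 = 0.007963
[CO2*] = α₀ × DIC = 0.007963 × 2.11 = 0.01680 mmol/kg = 16.80 μmol/kg
pCO2 = [CO2*]/KH = 1.680×10^-5 / 2.570×10^-2 = 654 μatm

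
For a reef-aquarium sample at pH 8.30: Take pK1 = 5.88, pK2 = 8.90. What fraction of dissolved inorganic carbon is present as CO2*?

α₀ = 0.00303

α₀ = 1 / (1 + K1/[H⁺] + K1K2/[H⁺]²) = 1 / (1 + 10^+2.42 + 10^+1.82)
   = 1 / (1 + 263.03 + 66.069) = 1/330.10 = 0.003029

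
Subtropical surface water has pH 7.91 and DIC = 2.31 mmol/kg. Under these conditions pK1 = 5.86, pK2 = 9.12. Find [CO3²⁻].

α₂ = 1 / (1 + [H⁺]/K2 + [H⁺]²/(K1K2)) = 1 / (1 + 10^+1.21 + 10^-0.84)
   = 1 / (1 + 16.218 + 0.14454) = 1/17.363 = 0.05759
[CO3²⁻] = α₂ × DIC = 0.05759 × 2.31 = 0.133 mmol/kg

[CO3²⁻] = 0.133 mmol/kg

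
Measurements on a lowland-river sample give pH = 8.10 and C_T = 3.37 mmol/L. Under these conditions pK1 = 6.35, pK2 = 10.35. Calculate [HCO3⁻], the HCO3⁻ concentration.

α₁ = 1 / (1 + [H⁺]/K1 + K2/[H⁺]) = 1 / (1 + 10^-1.75 + 10^-2.25)
   = 1 / (1 + 0.017783 + 0.0056234) = 1/1.0234 = 0.9771
[HCO3⁻] = α₁ × DIC = 0.9771 × 3.37 = 3.29 mmol/L

[HCO3⁻] = 3.29 mmol/L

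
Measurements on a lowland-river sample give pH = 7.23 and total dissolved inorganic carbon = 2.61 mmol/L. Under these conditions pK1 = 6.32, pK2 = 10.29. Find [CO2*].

[CO2*] = 0.286 mmol/L

α₀ = 1 / (1 + K1/[H⁺] + K1K2/[H⁺]²) = 1 / (1 + 10^+0.91 + 10^-2.15)
   = 1 / (1 + 8.1283 + 0.0070795) = 1/9.1354 = 0.1095
[CO2*] = α₀ × DIC = 0.1095 × 2.61 = 0.286 mmol/L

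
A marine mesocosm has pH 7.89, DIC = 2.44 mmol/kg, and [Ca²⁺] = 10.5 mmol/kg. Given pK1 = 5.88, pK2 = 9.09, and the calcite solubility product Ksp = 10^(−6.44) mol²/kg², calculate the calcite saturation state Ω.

α₂ = 1 / (1 + [H⁺]/K2 + [H⁺]²/(K1K2)) = 1 / (1 + 10^+1.20 + 10^-0.81)
   = 1 / (1 + 15.849 + 0.15488) = 1/17.004 = 0.05881
[CO3²⁻] = α₂ × DIC = 0.05881 × 2.44 = 0.1435 mmol/kg
Ksp = 10^(−6.44) = 3.631×10^-7
Ω = [Ca²⁺][CO3²⁻]/Ksp = (10.5×10^-3)(1.435×10^-4) / 3.631×10^-7 = 4.15

Ω = 4.15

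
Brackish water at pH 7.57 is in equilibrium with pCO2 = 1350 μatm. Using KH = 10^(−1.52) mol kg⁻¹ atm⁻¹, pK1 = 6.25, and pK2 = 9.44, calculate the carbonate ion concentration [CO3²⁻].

[CO3²⁻] = 11.5 μmol/kg

[CO2*] = KH · pCO2 = 10^(−1.52) × 1350×10^-6 = 4.077×10^-5 mol/kg
α₀ = 1/(1 + K1/[H⁺] + K1K2/[H⁺]²) = 1/(1 + 10^+1.32 + 10^-0.55) = 0.04510
DIC = [CO2*]/α₀ = 4.077×10^-5 / 0.04510 = 0.9041 mmol/kg
[CO3²⁻] = α₂·DIC; α₂ = 0.01271, so [CO3²⁻] = 0.01271 × 0.9041 = 0.0115 mmol/kg = 11.5 μmol/kg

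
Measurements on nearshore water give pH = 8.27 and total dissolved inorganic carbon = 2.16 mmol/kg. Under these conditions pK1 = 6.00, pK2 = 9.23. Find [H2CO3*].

[CO2*] = 10.4 μmol/kg

α₀ = 1 / (1 + K1/[H⁺] + K1K2/[H⁺]²) = 1 / (1 + 10^+2.27 + 10^+1.31)
   = 1 / (1 + 186.21 + 20.417) = 1/207.63 = 0.004816
[CO2*] = α₀ × DIC = 0.004816 × 2.16 = 0.0104 mmol/kg = 10.4 μmol/kg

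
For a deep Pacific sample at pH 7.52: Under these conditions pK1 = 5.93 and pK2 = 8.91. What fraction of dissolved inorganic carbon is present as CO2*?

α₀ = 0.0241

α₀ = 1 / (1 + K1/[H⁺] + K1K2/[H⁺]²) = 1 / (1 + 10^+1.59 + 10^+0.20)
   = 1 / (1 + 38.905 + 1.5849) = 1/41.489 = 0.02410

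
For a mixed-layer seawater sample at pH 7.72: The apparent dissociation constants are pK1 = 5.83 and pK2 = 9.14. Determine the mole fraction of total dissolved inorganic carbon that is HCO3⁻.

α₁ = 0.952

α₁ = 1 / (1 + [H⁺]/K1 + K2/[H⁺]) = 1 / (1 + 10^-1.89 + 10^-1.42)
   = 1 / (1 + 0.012882 + 0.038019) = 1/1.0509 = 0.9516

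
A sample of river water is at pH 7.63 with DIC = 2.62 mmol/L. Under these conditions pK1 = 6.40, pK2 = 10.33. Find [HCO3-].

[HCO3⁻] = 2.47 mmol/L

α₁ = 1 / (1 + [H⁺]/K1 + K2/[H⁺]) = 1 / (1 + 10^-1.23 + 10^-2.70)
   = 1 / (1 + 0.058884 + 0.0019953) = 1/1.0609 = 0.9426
[HCO3⁻] = α₁ × DIC = 0.9426 × 2.62 = 2.47 mmol/L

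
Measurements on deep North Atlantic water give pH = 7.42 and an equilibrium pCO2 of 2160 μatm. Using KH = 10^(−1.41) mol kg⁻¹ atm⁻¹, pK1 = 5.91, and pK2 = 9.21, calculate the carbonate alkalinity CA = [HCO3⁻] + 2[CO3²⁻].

CA = 2.81 mmol/kg

[CO2*] = KH · pCO2 = 10^(−1.41) × 2160×10^-6 = 8.403×10^-5 mol/kg
α₀ = 1/(1 + K1/[H⁺] + K1K2/[H⁺]²) = 1/(1 + 10^+1.51 + 10^-0.28) = 0.02951
DIC = [CO2*]/α₀ = 8.403×10^-5 / 0.02951 = 2.847 mmol/kg
CA = (α₁ + 2α₂)·DIC = (0.9550 + 2×0.01549) × 2.847 = 2.81 mmol/kg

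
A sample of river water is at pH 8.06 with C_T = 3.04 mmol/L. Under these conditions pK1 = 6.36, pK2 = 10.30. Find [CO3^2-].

α₂ = 1 / (1 + [H⁺]/K2 + [H⁺]²/(K1K2)) = 1 / (1 + 10^+2.24 + 10^+0.54)
   = 1 / (1 + 173.78 + 3.4674) = 1/178.25 = 0.005610
[CO3²⁻] = α₂ × DIC = 0.005610 × 3.04 = 0.0171 mmol/L = 17.1 μmol/L

[CO3²⁻] = 17.1 μmol/L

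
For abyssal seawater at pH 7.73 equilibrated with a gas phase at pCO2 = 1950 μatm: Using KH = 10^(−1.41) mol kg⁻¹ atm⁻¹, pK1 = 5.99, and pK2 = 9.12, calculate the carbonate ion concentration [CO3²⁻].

[CO3²⁻] = 0.170 mmol/kg

[CO2*] = KH · pCO2 = 10^(−1.41) × 1950×10^-6 = 7.586×10^-5 mol/kg
α₀ = 1/(1 + K1/[H⁺] + K1K2/[H⁺]²) = 1/(1 + 10^+1.74 + 10^+0.35) = 0.01718
DIC = [CO2*]/α₀ = 7.586×10^-5 / 0.01718 = 4.415 mmol/kg
[CO3²⁻] = α₂·DIC; α₂ = 0.03847, so [CO3²⁻] = 0.03847 × 4.415 = 0.170 mmol/kg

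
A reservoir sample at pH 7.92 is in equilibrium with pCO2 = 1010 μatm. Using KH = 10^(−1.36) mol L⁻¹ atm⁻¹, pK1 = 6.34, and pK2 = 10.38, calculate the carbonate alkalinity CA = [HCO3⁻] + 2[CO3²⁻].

CA = 1.69 mmol/L

[CO2*] = KH · pCO2 = 10^(−1.36) × 1010×10^-6 = 4.409×10^-5 mol/L
α₀ = 1/(1 + K1/[H⁺] + K1K2/[H⁺]²) = 1/(1 + 10^+1.58 + 10^-0.88) = 0.02554
DIC = [CO2*]/α₀ = 4.409×10^-5 / 0.02554 = 1.726 mmol/L
CA = (α₁ + 2α₂)·DIC = (0.9711 + 2×0.003367) × 1.726 = 1.69 mmol/L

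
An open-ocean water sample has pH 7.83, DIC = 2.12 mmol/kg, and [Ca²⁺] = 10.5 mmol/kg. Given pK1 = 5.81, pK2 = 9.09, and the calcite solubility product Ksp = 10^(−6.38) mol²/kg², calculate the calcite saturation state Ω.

α₂ = 1 / (1 + [H⁺]/K2 + [H⁺]²/(K1K2)) = 1 / (1 + 10^+1.26 + 10^-0.76)
   = 1 / (1 + 18.197 + 0.17378) = 1/19.371 = 0.05162
[CO3²⁻] = α₂ × DIC = 0.05162 × 2.12 = 0.1094 mmol/kg
Ksp = 10^(−6.38) = 4.169×10^-7
Ω = [Ca²⁺][CO3²⁻]/Ksp = (10.5×10^-3)(1.094×10^-4) / 4.169×10^-7 = 2.76

Ω = 2.76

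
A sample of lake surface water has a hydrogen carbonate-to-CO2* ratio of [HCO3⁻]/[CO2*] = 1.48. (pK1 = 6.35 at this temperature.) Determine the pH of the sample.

pH = 6.52

From K1 = [H⁺][HCO3⁻]/[CO2*]:  pH = pK1 + log₁₀([HCO3⁻]/[CO2*])
log₁₀(1.48) = +0.170
pH = 6.35 + (+0.170) = 6.52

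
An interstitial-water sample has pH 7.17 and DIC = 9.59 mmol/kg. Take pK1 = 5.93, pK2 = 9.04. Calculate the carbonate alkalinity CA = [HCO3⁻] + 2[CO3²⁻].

CA = [HCO3⁻] + 2[CO3²⁻] = (α₁ + 2α₂)·DIC
At pH 7.17: [H⁺]/K1 = 10^-1.24 = 0.057544, K2/[H⁺] = 10^-1.87 = 0.013490
α₁ = 1/(1 + 0.057544 + 0.013490) = 1/1.0710 = 0.9337; α₂ = α₁·K2/[H⁺] = 0.01259
α₁ + 2α₂ = 0.9589
CA = 0.9589 × 9.59 = 9.20 mmol/kg

CA = 9.20 mmol/kg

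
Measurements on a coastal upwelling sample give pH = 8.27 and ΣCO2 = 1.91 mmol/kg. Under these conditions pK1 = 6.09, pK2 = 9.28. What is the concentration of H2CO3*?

α₀ = 1 / (1 + K1/[H⁺] + K1K2/[H⁺]²) = 1 / (1 + 10^+2.18 + 10^+1.17)
   = 1 / (1 + 151.36 + 14.791) = 1/167.15 = 0.005983
[CO2*] = α₀ × DIC = 0.005983 × 1.91 = 0.0114 mmol/kg = 11.4 μmol/kg

[CO2*] = 11.4 μmol/kg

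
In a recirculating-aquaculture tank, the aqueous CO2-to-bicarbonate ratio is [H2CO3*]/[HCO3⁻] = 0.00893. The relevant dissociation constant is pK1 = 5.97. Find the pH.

From K1 = [H⁺][HCO3⁻]/[H2CO3*]:  pH = pK1 − log₁₀([H2CO3*]/[HCO3⁻])
log₁₀(0.00893) = -2.049
pH = 5.97 − (-2.049) = 8.02

pH = 8.02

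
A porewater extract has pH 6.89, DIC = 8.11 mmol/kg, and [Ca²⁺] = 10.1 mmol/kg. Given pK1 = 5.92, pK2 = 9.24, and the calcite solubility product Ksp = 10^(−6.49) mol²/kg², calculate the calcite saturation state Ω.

Ω = 1.02

α₂ = 1 / (1 + [H⁺]/K2 + [H⁺]²/(K1K2)) = 1 / (1 + 10^+2.35 + 10^+1.38)
   = 1 / (1 + 223.87 + 23.988) = 1/248.86 = 0.004018
[CO3²⁻] = α₂ × DIC = 0.004018 × 8.11 = 0.03259 mmol/kg
Ksp = 10^(−6.49) = 3.236×10^-7
Ω = [Ca²⁺][CO3²⁻]/Ksp = (10.1×10^-3)(3.259×10^-5) / 3.236×10^-7 = 1.02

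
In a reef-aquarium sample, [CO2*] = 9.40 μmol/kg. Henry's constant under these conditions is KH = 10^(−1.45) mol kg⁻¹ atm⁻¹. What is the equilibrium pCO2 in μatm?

KH = 10^(−1.45) = 3.548×10^-2 mol kg⁻¹ atm⁻¹
pCO2 = [CO2*]/KH = 9.40×10^-6 / 3.548×10^-2 = 2.65×10^-4 atm = 265 μatm

pCO2 = 265 μatm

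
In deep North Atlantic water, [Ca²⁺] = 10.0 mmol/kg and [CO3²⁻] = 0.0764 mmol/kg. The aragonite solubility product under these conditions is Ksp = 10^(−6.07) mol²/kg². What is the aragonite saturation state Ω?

Ksp = 10^(−6.07) = 8.511×10^-7
Ω = [Ca²⁺][CO3²⁻]/Ksp = (10.0×10^-3)(0.0764×10^-3) / 8.511×10^-7 = 0.898

Ω = 0.898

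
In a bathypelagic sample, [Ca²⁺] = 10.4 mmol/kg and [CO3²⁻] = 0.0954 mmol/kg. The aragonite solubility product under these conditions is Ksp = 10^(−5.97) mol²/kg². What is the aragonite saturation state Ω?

Ω = 0.926

Ksp = 10^(−5.97) = 1.072×10^-6
Ω = [Ca²⁺][CO3²⁻]/Ksp = (10.4×10^-3)(0.0954×10^-3) / 1.072×10^-6 = 0.926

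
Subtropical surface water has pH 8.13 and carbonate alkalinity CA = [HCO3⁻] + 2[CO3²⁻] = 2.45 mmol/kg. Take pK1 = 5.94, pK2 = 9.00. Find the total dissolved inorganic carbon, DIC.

DIC = 2.20 mmol/kg

CA = [HCO3⁻] + 2[CO3²⁻] = (α₁ + 2α₂)·DIC
At pH 8.13: [H⁺]/K1 = 10^-2.19 = 0.0064565, K2/[H⁺] = 10^-0.87 = 0.13490
α₁ = 1/(1 + 0.0064565 + 0.13490) = 1/1.1414 = 0.8762; α₂ = α₁·K2/[H⁺] = 0.1182
α₁ + 2α₂ = 1.1125
DIC = CA / (α₁ + 2α₂) = 2.45 / 1.1125 = 2.20 mmol/kg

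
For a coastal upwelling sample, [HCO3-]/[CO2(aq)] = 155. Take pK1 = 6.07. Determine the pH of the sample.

From K1 = [H⁺][HCO3-]/[CO2(aq)]:  pH = pK1 + log₁₀([HCO3-]/[CO2(aq)])
log₁₀(155) = +2.190
pH = 6.07 + (+2.190) = 8.26

pH = 8.26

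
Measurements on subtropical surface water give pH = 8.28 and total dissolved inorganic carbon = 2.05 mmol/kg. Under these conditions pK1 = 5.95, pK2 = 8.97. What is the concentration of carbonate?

α₂ = 1 / (1 + [H⁺]/K2 + [H⁺]²/(K1K2)) = 1 / (1 + 10^+0.69 + 10^-1.64)
   = 1 / (1 + 4.8978 + 0.022909) = 1/5.9207 = 0.1689
[CO3²⁻] = α₂ × DIC = 0.1689 × 2.05 = 0.346 mmol/kg

[CO3²⁻] = 0.346 mmol/kg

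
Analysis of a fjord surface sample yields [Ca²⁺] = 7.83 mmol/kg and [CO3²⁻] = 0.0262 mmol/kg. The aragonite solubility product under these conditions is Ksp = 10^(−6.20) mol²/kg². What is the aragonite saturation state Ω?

Ω = 0.325

Ksp = 10^(−6.20) = 6.310×10^-7
Ω = [Ca²⁺][CO3²⁻]/Ksp = (7.83×10^-3)(0.0262×10^-3) / 6.310×10^-7 = 0.325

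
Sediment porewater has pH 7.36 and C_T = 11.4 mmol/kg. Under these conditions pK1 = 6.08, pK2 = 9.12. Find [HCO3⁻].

[HCO3⁻] = 10.7 mmol/kg

α₁ = 1 / (1 + [H⁺]/K1 + K2/[H⁺]) = 1 / (1 + 10^-1.28 + 10^-1.76)
   = 1 / (1 + 0.052481 + 0.017378) = 1/1.0699 = 0.9347
[HCO3⁻] = α₁ × DIC = 0.9347 × 11.4 = 10.7 mmol/kg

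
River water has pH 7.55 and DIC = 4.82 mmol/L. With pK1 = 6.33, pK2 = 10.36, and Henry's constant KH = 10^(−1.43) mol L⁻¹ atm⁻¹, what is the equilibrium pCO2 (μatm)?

pCO2 = 7360 μatm

α₀ = 1 / (1 + K1/[H⁺] + K1K2/[H⁺]²) = 1 / (1 + 10^+1.22 + 10^-1.59)
   = 1 / (1 + 16.596 + 0.025704) = 1/17.622 = 0.05675
[CO2*] = α₀ × DIC = 0.05675 × 4.82 = 0.2735 mmol/L
pCO2 = [CO2*]/KH = 2.735×10^-4 / 3.715×10^-2 = 7360 μatm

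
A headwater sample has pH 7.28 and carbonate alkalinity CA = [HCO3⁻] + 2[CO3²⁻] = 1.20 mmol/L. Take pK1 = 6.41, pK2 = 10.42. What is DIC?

DIC = 1.36 mmol/L

CA = [HCO3⁻] + 2[CO3²⁻] = (α₁ + 2α₂)·DIC
At pH 7.28: [H⁺]/K1 = 10^-0.87 = 0.13490, K2/[H⁺] = 10^-3.14 = 0.00072444
α₁ = 1/(1 + 0.13490 + 0.00072444) = 1/1.1356 = 0.8806; α₂ = α₁·K2/[H⁺] = 0.0006379
α₁ + 2α₂ = 0.8819
DIC = CA / (α₁ + 2α₂) = 1.20 / 0.8819 = 1.36 mmol/L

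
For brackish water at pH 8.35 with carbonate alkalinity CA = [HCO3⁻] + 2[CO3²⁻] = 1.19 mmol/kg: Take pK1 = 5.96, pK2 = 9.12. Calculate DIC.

CA = [HCO3⁻] + 2[CO3²⁻] = (α₁ + 2α₂)·DIC
At pH 8.35: [H⁺]/K1 = 10^-2.39 = 0.0040738, K2/[H⁺] = 10^-0.77 = 0.16982
α₁ = 1/(1 + 0.0040738 + 0.16982) = 1/1.1739 = 0.8519; α₂ = α₁·K2/[H⁺] = 0.1447
α₁ + 2α₂ = 1.1412
DIC = CA / (α₁ + 2α₂) = 1.19 / 1.1412 = 1.04 mmol/kg

DIC = 1.04 mmol/kg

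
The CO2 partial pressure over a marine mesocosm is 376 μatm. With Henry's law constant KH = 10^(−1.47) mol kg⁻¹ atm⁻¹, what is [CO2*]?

KH = 10^(−1.47) = 3.388×10^-2 mol kg⁻¹ atm⁻¹
[CO2*] = KH · pCO2 = 3.388×10^-2 × 376×10^-6 atm = 1.27×10^-5 mol/kg

[CO2*] = 12.7 μmol/kg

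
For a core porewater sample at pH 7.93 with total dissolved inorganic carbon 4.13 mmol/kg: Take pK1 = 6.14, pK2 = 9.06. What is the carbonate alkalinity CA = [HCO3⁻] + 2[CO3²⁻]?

CA = [HCO3⁻] + 2[CO3²⁻] = (α₁ + 2α₂)·DIC
At pH 7.93: [H⁺]/K1 = 10^-1.79 = 0.016218, K2/[H⁺] = 10^-1.13 = 0.074131
α₁ = 1/(1 + 0.016218 + 0.074131) = 1/1.0903 = 0.9171; α₂ = α₁·K2/[H⁺] = 0.06799
α₁ + 2α₂ = 1.0531
CA = 1.0531 × 4.13 = 4.35 mmol/kg

CA = 4.35 mmol/kg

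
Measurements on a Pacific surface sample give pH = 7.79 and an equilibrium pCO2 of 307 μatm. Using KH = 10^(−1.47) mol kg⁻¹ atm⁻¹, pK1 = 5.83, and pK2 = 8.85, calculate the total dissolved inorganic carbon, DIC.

[CO2*] = KH · pCO2 = 10^(−1.47) × 307×10^-6 = 1.040×10^-5 mol/kg
α₀ = 1/(1 + K1/[H⁺] + K1K2/[H⁺]²) = 1/(1 + 10^+1.96 + 10^+0.90) = 0.009986
DIC = [CO2*]/α₀ = 1.040×10^-5 / 0.009986 = 1.04 mmol/kg

DIC = 1.04 mmol/kg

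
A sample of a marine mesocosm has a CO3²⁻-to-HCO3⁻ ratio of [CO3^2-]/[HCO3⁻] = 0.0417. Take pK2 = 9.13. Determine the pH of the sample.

From K2 = [H⁺][CO3^2-]/[HCO3⁻]:  pH = pK2 + log₁₀([CO3^2-]/[HCO3⁻])
log₁₀(0.0417) = -1.380
pH = 9.13 + (-1.380) = 7.75

pH = 7.75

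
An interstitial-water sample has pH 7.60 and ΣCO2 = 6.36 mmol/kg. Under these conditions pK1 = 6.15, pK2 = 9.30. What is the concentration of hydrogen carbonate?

α₁ = 1 / (1 + [H⁺]/K1 + K2/[H⁺]) = 1 / (1 + 10^-1.45 + 10^-1.70)
   = 1 / (1 + 0.035481 + 0.019953) = 1/1.0554 = 0.9475
[HCO3⁻] = α₁ × DIC = 0.9475 × 6.36 = 6.03 mmol/kg

[HCO3⁻] = 6.03 mmol/kg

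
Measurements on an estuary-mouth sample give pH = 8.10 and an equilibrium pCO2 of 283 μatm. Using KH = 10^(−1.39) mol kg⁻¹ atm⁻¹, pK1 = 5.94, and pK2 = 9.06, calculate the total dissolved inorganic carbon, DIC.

[CO2*] = KH · pCO2 = 10^(−1.39) × 283×10^-6 = 1.153×10^-5 mol/kg
α₀ = 1/(1 + K1/[H⁺] + K1K2/[H⁺]²) = 1/(1 + 10^+2.16 + 10^+1.20) = 0.006196
DIC = [CO2*]/α₀ = 1.153×10^-5 / 0.006196 = 1.86 mmol/kg

DIC = 1.86 mmol/kg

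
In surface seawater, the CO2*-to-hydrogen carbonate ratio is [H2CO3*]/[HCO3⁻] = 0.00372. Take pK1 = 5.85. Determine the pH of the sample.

From K1 = [H⁺][HCO3⁻]/[H2CO3*]:  pH = pK1 − log₁₀([H2CO3*]/[HCO3⁻])
log₁₀(0.00372) = -2.429
pH = 5.85 − (-2.429) = 8.28

pH = 8.28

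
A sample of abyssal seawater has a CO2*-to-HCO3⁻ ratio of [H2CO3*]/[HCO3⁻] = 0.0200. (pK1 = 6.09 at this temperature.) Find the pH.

pH = 7.79

From K1 = [H⁺][HCO3⁻]/[H2CO3*]:  pH = pK1 − log₁₀([H2CO3*]/[HCO3⁻])
log₁₀(0.0200) = -1.699
pH = 6.09 − (-1.699) = 7.79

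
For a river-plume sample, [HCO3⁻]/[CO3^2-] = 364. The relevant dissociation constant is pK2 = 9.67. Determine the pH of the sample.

pH = 7.11

From K2 = [H⁺][CO3^2-]/[HCO3⁻]:  pH = pK2 − log₁₀([HCO3⁻]/[CO3^2-])
log₁₀(364) = +2.561
pH = 9.67 − (+2.561) = 7.11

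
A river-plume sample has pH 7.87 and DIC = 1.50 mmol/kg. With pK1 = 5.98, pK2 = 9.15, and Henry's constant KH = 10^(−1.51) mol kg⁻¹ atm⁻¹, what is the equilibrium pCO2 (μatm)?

α₀ = 1 / (1 + K1/[H⁺] + K1K2/[H⁺]²) = 1 / (1 + 10^+1.89 + 10^+0.61)
   = 1 / (1 + 77.625 + 4.0738) = 1/82.699 = 0.01209
[CO2*] = α₀ × DIC = 0.01209 × 1.50 = 0.01814 mmol/kg = 18.14 μmol/kg
pCO2 = [CO2*]/KH = 1.814×10^-5 / 3.090×10^-2 = 587 μatm

pCO2 = 587 μatm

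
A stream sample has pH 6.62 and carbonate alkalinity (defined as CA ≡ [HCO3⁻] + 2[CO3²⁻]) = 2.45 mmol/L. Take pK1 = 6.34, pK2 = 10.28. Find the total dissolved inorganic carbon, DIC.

DIC = 3.73 mmol/L

CA = [HCO3⁻] + 2[CO3²⁻] = (α₁ + 2α₂)·DIC
At pH 6.62: [H⁺]/K1 = 10^-0.28 = 0.52481, K2/[H⁺] = 10^-3.66 = 0.00021878
α₁ = 1/(1 + 0.52481 + 0.00021878) = 1/1.5250 = 0.6557; α₂ = α₁·K2/[H⁺] = 0.0001435
α₁ + 2α₂ = 0.6560
DIC = CA / (α₁ + 2α₂) = 2.45 / 0.6560 = 3.73 mmol/L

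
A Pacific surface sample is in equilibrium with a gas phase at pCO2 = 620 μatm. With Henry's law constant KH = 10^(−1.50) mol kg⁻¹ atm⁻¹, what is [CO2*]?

KH = 10^(−1.50) = 3.162×10^-2 mol kg⁻¹ atm⁻¹
[CO2*] = KH · pCO2 = 3.162×10^-2 × 620×10^-6 atm = 1.96×10^-5 mol/kg

[CO2*] = 19.6 μmol/kg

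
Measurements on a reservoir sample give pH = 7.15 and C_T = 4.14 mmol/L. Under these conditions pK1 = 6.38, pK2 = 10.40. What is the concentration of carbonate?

[CO3²⁻] = 1.99 μmol/L

α₂ = 1 / (1 + [H⁺]/K2 + [H⁺]²/(K1K2)) = 1 / (1 + 10^+3.25 + 10^+2.48)
   = 1 / (1 + 1778.3 + 302.00) = 1/2081.3 = 0.0004805
[CO3²⁻] = α₂ × DIC = 0.0004805 × 4.14 = 0.00199 mmol/L = 1.99 μmol/L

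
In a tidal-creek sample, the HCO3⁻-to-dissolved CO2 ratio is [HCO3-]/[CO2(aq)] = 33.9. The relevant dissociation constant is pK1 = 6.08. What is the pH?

pH = 7.61

From K1 = [H⁺][HCO3-]/[CO2(aq)]:  pH = pK1 + log₁₀([HCO3-]/[CO2(aq)])
log₁₀(33.9) = +1.530
pH = 6.08 + (+1.530) = 7.61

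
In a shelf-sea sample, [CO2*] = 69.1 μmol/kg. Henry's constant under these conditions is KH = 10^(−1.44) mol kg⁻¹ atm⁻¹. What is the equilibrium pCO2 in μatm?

KH = 10^(−1.44) = 3.631×10^-2 mol kg⁻¹ atm⁻¹
pCO2 = [CO2*]/KH = 69.1×10^-6 / 3.631×10^-2 = 1.90×10^-3 atm = 1900 μatm

pCO2 = 1900 μatm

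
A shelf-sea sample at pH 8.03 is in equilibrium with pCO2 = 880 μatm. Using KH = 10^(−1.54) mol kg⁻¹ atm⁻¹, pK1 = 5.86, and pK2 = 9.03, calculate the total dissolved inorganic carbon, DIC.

DIC = 4.15 mmol/kg

[CO2*] = KH · pCO2 = 10^(−1.54) × 880×10^-6 = 2.538×10^-5 mol/kg
α₀ = 1/(1 + K1/[H⁺] + K1K2/[H⁺]²) = 1/(1 + 10^+2.17 + 10^+1.17) = 0.006109
DIC = [CO2*]/α₀ = 2.538×10^-5 / 0.006109 = 4.15 mmol/kg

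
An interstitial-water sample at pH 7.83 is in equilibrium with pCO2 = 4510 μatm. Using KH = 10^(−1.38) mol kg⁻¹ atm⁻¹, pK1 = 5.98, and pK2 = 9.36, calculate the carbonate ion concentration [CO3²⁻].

[CO3²⁻] = 0.393 mmol/kg

[CO2*] = KH · pCO2 = 10^(−1.38) × 4510×10^-6 = 1.880×10^-4 mol/kg
α₀ = 1/(1 + K1/[H⁺] + K1K2/[H⁺]²) = 1/(1 + 10^+1.85 + 10^+0.32) = 0.01353
DIC = [CO2*]/α₀ = 1.880×10^-4 / 0.01353 = 13.89 mmol/kg
[CO3²⁻] = α₂·DIC; α₂ = 0.02828, so [CO3²⁻] = 0.02828 × 13.89 = 0.393 mmol/kg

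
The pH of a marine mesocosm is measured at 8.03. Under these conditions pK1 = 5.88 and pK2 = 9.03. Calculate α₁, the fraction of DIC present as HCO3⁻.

α₁ = 0.903

α₁ = 1 / (1 + [H⁺]/K1 + K2/[H⁺]) = 1 / (1 + 10^-2.15 + 10^-1.00)
   = 1 / (1 + 0.0070795 + 0.10000) = 1/1.1071 = 0.9033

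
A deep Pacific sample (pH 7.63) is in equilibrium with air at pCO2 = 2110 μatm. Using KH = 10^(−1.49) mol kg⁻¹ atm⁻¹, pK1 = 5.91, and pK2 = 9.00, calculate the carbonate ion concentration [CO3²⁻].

[CO3²⁻] = 0.153 mmol/kg

[CO2*] = KH · pCO2 = 10^(−1.49) × 2110×10^-6 = 6.828×10^-5 mol/kg
α₀ = 1/(1 + K1/[H⁺] + K1K2/[H⁺]²) = 1/(1 + 10^+1.72 + 10^+0.35) = 0.01795
DIC = [CO2*]/α₀ = 6.828×10^-5 / 0.01795 = 3.804 mmol/kg
[CO3²⁻] = α₂·DIC; α₂ = 0.04018, so [CO3²⁻] = 0.04018 × 3.804 = 0.153 mmol/kg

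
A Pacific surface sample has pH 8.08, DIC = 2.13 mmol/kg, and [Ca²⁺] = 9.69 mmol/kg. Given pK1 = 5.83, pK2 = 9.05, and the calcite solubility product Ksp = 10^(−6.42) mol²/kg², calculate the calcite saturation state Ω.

α₂ = 1 / (1 + [H⁺]/K2 + [H⁺]²/(K1K2)) = 1 / (1 + 10^+0.97 + 10^-1.28)
   = 1 / (1 + 9.3325 + 0.052481) = 1/10.385 = 0.09629
[CO3²⁻] = α₂ × DIC = 0.09629 × 2.13 = 0.2051 mmol/kg
Ksp = 10^(−6.42) = 3.802×10^-7
Ω = [Ca²⁺][CO3²⁻]/Ksp = (9.69×10^-3)(2.051×10^-4) / 3.802×10^-7 = 5.23

Ω = 5.23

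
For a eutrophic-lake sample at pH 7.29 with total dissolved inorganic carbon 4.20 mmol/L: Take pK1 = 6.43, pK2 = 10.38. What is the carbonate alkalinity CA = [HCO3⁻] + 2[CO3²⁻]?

CA = [HCO3⁻] + 2[CO3²⁻] = (α₁ + 2α₂)·DIC
At pH 7.29: [H⁺]/K1 = 10^-0.86 = 0.13804, K2/[H⁺] = 10^-3.09 = 0.00081283
α₁ = 1/(1 + 0.13804 + 0.00081283) = 1/1.1389 = 0.8781; α₂ = α₁·K2/[H⁺] = 0.0007137
α₁ + 2α₂ = 0.8795
CA = 0.8795 × 4.20 = 3.69 mmol/L

CA = 3.69 mmol/L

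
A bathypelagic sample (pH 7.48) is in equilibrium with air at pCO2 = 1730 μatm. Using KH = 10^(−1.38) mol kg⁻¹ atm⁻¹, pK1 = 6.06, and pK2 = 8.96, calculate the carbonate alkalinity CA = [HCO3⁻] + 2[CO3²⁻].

CA = 2.02 mmol/kg

[CO2*] = KH · pCO2 = 10^(−1.38) × 1730×10^-6 = 7.212×10^-5 mol/kg
α₀ = 1/(1 + K1/[H⁺] + K1K2/[H⁺]²) = 1/(1 + 10^+1.42 + 10^-0.06) = 0.03549
DIC = [CO2*]/α₀ = 7.212×10^-5 / 0.03549 = 2.032 mmol/kg
CA = (α₁ + 2α₂)·DIC = (0.9336 + 2×0.03091) × 2.032 = 2.02 mmol/kg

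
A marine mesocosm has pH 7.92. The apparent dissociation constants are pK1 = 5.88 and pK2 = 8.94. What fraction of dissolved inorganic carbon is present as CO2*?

α₀ = 0.00826

α₀ = 1 / (1 + K1/[H⁺] + K1K2/[H⁺]²) = 1 / (1 + 10^+2.04 + 10^+1.02)
   = 1 / (1 + 109.65 + 10.471) = 1/121.12 = 0.008256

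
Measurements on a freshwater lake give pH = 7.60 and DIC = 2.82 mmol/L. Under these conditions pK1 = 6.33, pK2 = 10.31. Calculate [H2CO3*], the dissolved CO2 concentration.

[CO2*] = 0.143 mmol/L

α₀ = 1 / (1 + K1/[H⁺] + K1K2/[H⁺]²) = 1 / (1 + 10^+1.27 + 10^-1.44)
   = 1 / (1 + 18.621 + 0.036308) = 1/19.657 = 0.05087
[CO2*] = α₀ × DIC = 0.05087 × 2.82 = 0.143 mmol/L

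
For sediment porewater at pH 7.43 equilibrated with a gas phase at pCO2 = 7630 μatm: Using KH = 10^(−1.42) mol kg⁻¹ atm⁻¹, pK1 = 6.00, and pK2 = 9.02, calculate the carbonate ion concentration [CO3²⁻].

[CO2*] = KH · pCO2 = 10^(−1.42) × 7630×10^-6 = 2.901×10^-4 mol/kg
α₀ = 1/(1 + K1/[H⁺] + K1K2/[H⁺]²) = 1/(1 + 10^+1.43 + 10^-0.16) = 0.03496
DIC = [CO2*]/α₀ = 2.901×10^-4 / 0.03496 = 8.298 mmol/kg
[CO3²⁻] = α₂·DIC; α₂ = 0.02418, so [CO3²⁻] = 0.02418 × 8.298 = 0.201 mmol/kg

[CO3²⁻] = 0.201 mmol/kg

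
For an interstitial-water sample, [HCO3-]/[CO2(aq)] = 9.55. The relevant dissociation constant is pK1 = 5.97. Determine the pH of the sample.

pH = 6.95

From K1 = [H⁺][HCO3-]/[CO2(aq)]:  pH = pK1 + log₁₀([HCO3-]/[CO2(aq)])
log₁₀(9.55) = +0.980
pH = 5.97 + (+0.980) = 6.95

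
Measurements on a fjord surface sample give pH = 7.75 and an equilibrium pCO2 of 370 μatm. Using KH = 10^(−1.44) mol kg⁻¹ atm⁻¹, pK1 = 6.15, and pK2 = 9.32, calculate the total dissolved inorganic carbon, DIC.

DIC = 0.563 mmol/kg

[CO2*] = KH · pCO2 = 10^(−1.44) × 370×10^-6 = 1.343×10^-5 mol/kg
α₀ = 1/(1 + K1/[H⁺] + K1K2/[H⁺]²) = 1/(1 + 10^+1.60 + 10^+0.03) = 0.02388
DIC = [CO2*]/α₀ = 1.343×10^-5 / 0.02388 = 0.563 mmol/kg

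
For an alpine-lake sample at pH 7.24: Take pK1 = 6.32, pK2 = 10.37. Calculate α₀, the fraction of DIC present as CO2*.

α₀ = 1 / (1 + K1/[H⁺] + K1K2/[H⁺]²) = 1 / (1 + 10^+0.92 + 10^-2.21)
   = 1 / (1 + 8.3176 + 0.0061660) = 1/9.3238 = 0.1073

α₀ = 0.107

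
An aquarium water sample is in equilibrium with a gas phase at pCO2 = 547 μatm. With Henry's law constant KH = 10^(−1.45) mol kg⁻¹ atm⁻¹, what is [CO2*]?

KH = 10^(−1.45) = 3.548×10^-2 mol kg⁻¹ atm⁻¹
[CO2*] = KH · pCO2 = 3.548×10^-2 × 547×10^-6 atm = 1.94×10^-5 mol/kg

[CO2*] = 19.4 μmol/kg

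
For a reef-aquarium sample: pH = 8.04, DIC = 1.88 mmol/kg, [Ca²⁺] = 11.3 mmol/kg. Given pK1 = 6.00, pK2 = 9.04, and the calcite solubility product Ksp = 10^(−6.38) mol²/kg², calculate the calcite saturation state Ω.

α₂ = 1 / (1 + [H⁺]/K2 + [H⁺]²/(K1K2)) = 1 / (1 + 10^+1.00 + 10^-1.04)
   = 1 / (1 + 10.000 + 0.091201) = 1/11.091 = 0.09016
[CO3²⁻] = α₂ × DIC = 0.09016 × 1.88 = 0.1695 mmol/kg
Ksp = 10^(−6.38) = 4.169×10^-7
Ω = [Ca²⁺][CO3²⁻]/Ksp = (11.3×10^-3)(1.695×10^-4) / 4.169×10^-7 = 4.59

Ω = 4.59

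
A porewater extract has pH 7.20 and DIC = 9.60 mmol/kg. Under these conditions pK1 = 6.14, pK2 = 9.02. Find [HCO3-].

[HCO3⁻] = 8.71 mmol/kg

α₁ = 1 / (1 + [H⁺]/K1 + K2/[H⁺]) = 1 / (1 + 10^-1.06 + 10^-1.82)
   = 1 / (1 + 0.087096 + 0.015136) = 1/1.1022 = 0.9073
[HCO3⁻] = α₁ × DIC = 0.9073 × 9.60 = 8.71 mmol/kg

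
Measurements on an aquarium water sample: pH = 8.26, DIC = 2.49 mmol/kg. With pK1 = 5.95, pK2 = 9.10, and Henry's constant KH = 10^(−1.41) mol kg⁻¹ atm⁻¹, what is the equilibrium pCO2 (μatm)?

pCO2 = 273 μatm

α₀ = 1 / (1 + K1/[H⁺] + K1K2/[H⁺]²) = 1 / (1 + 10^+2.31 + 10^+1.47)
   = 1 / (1 + 204.17 + 29.512) = 1/234.69 = 0.004261
[CO2*] = α₀ × DIC = 0.004261 × 2.49 = 0.01061 mmol/kg = 10.61 μmol/kg
pCO2 = [CO2*]/KH = 1.061×10^-5 / 3.890×10^-2 = 273 μatm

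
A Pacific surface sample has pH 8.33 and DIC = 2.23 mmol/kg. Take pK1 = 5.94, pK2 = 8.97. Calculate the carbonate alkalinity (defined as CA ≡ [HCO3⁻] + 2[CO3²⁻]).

CA = [HCO3⁻] + 2[CO3²⁻] = (α₁ + 2α₂)·DIC
At pH 8.33: [H⁺]/K1 = 10^-2.39 = 0.0040738, K2/[H⁺] = 10^-0.64 = 0.22909
α₁ = 1/(1 + 0.0040738 + 0.22909) = 1/1.2332 = 0.8109; α₂ = α₁·K2/[H⁺] = 0.1858
α₁ + 2α₂ = 1.1825
CA = 1.1825 × 2.23 = 2.64 mmol/kg

CA = 2.64 mmol/kg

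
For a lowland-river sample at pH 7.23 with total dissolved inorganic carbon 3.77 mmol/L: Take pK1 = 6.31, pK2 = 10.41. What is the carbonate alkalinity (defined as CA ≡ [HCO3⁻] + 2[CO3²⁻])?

CA = [HCO3⁻] + 2[CO3²⁻] = (α₁ + 2α₂)·DIC
At pH 7.23: [H⁺]/K1 = 10^-0.92 = 0.12023, K2/[H⁺] = 10^-3.18 = 0.00066069
α₁ = 1/(1 + 0.12023 + 0.00066069) = 1/1.1209 = 0.8922; α₂ = α₁·K2/[H⁺] = 0.0005894
α₁ + 2α₂ = 0.8933
CA = 0.8933 × 3.77 = 3.37 mmol/L

CA = 3.37 mmol/L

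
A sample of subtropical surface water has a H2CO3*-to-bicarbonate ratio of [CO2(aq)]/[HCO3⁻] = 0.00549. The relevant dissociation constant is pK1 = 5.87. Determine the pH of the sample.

pH = 8.13

From K1 = [H⁺][HCO3⁻]/[CO2(aq)]:  pH = pK1 − log₁₀([CO2(aq)]/[HCO3⁻])
log₁₀(0.00549) = -2.260
pH = 5.87 − (-2.260) = 8.13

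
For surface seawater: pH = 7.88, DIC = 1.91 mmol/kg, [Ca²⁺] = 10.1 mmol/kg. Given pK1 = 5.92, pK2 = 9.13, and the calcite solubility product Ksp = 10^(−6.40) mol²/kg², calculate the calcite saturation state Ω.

α₂ = 1 / (1 + [H⁺]/K2 + [H⁺]²/(K1K2)) = 1 / (1 + 10^+1.25 + 10^-0.71)
   = 1 / (1 + 17.783 + 0.19498) = 1/18.978 = 0.05269
[CO3²⁻] = α₂ × DIC = 0.05269 × 1.91 = 0.1006 mmol/kg
Ksp = 10^(−6.40) = 3.981×10^-7
Ω = [Ca²⁺][CO3²⁻]/Ksp = (10.1×10^-3)(1.006×10^-4) / 3.981×10^-7 = 2.55

Ω = 2.55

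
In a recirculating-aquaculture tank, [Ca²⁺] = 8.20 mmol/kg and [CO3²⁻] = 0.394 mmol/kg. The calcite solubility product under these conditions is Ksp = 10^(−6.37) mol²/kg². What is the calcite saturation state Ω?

Ω = 7.57

Ksp = 10^(−6.37) = 4.266×10^-7
Ω = [Ca²⁺][CO3²⁻]/Ksp = (8.20×10^-3)(0.394×10^-3) / 4.266×10^-7 = 7.57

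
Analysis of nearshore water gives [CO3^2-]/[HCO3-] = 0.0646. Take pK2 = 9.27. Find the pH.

pH = 8.08

From K2 = [H⁺][CO3^2-]/[HCO3-]:  pH = pK2 + log₁₀([CO3^2-]/[HCO3-])
log₁₀(0.0646) = -1.190
pH = 9.27 + (-1.190) = 8.08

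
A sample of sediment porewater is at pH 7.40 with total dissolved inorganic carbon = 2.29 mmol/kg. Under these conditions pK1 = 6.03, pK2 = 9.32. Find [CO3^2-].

α₂ = 1 / (1 + [H⁺]/K2 + [H⁺]²/(K1K2)) = 1 / (1 + 10^+1.92 + 10^+0.55)
   = 1 / (1 + 83.176 + 3.5481) = 1/87.725 = 0.01140
[CO3²⁻] = α₂ × DIC = 0.01140 × 2.29 = 0.0261 mmol/kg

[CO3²⁻] = 0.0261 mmol/kg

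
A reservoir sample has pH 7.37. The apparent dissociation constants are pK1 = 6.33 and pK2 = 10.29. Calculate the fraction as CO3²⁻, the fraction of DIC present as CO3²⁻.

α₂ = 1 / (1 + [H⁺]/K2 + [H⁺]²/(K1K2)) = 1 / (1 + 10^+2.92 + 10^+1.88)
   = 1 / (1 + 831.76 + 75.858) = 1/908.62 = 0.001101

α₂ = 0.00110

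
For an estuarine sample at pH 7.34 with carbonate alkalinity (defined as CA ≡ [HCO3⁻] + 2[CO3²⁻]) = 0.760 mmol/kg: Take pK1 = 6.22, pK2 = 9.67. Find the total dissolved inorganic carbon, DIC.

DIC = 0.814 mmol/kg

CA = [HCO3⁻] + 2[CO3²⁻] = (α₁ + 2α₂)·DIC
At pH 7.34: [H⁺]/K1 = 10^-1.12 = 0.075858, K2/[H⁺] = 10^-2.33 = 0.0046774
α₁ = 1/(1 + 0.075858 + 0.0046774) = 1/1.0805 = 0.9255; α₂ = α₁·K2/[H⁺] = 0.004329
α₁ + 2α₂ = 0.9341
DIC = CA / (α₁ + 2α₂) = 0.760 / 0.9341 = 0.814 mmol/kg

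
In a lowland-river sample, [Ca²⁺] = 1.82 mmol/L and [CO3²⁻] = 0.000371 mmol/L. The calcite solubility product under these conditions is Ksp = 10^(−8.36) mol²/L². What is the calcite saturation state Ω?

Ω = 0.155

Ksp = 10^(−8.36) = 4.365×10^-9
Ω = [Ca²⁺][CO3²⁻]/Ksp = (1.82×10^-3)(0.000371×10^-3) / 4.365×10^-9 = 0.155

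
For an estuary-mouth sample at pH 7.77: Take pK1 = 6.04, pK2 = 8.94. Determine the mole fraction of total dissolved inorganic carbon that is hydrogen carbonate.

α₁ = 0.921

α₁ = 1 / (1 + [H⁺]/K1 + K2/[H⁺]) = 1 / (1 + 10^-1.73 + 10^-1.17)
   = 1 / (1 + 0.018621 + 0.067608) = 1/1.0862 = 0.9206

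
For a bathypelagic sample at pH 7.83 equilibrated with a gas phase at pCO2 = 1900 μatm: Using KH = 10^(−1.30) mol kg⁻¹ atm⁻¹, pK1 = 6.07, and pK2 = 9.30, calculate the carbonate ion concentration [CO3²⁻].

[CO2*] = KH · pCO2 = 10^(−1.30) × 1900×10^-6 = 9.523×10^-5 mol/kg
α₀ = 1/(1 + K1/[H⁺] + K1K2/[H⁺]²) = 1/(1 + 10^+1.76 + 10^+0.29) = 0.01653
DIC = [CO2*]/α₀ = 9.523×10^-5 / 0.01653 = 5.761 mmol/kg
[CO3²⁻] = α₂·DIC; α₂ = 0.03223, so [CO3²⁻] = 0.03223 × 5.761 = 0.186 mmol/kg

[CO3²⁻] = 0.186 mmol/kg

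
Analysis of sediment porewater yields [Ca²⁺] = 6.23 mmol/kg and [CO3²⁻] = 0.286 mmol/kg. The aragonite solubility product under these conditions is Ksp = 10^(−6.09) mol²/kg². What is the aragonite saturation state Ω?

Ksp = 10^(−6.09) = 8.128×10^-7
Ω = [Ca²⁺][CO3²⁻]/Ksp = (6.23×10^-3)(0.286×10^-3) / 8.128×10^-7 = 2.19

Ω = 2.19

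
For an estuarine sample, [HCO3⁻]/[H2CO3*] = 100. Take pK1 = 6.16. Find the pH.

From K1 = [H⁺][HCO3⁻]/[H2CO3*]:  pH = pK1 + log₁₀([HCO3⁻]/[H2CO3*])
log₁₀(100) = +2.000
pH = 6.16 + (+2.000) = 8.16

pH = 8.16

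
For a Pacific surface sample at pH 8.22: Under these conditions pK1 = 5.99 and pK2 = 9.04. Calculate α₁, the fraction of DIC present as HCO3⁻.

α₁ = 1 / (1 + [H⁺]/K1 + K2/[H⁺]) = 1 / (1 + 10^-2.23 + 10^-0.82)
   = 1 / (1 + 0.0058884 + 0.15136) = 1/1.1572 = 0.8641

α₁ = 0.864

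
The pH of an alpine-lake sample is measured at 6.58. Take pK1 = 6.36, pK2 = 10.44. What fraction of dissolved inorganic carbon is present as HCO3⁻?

α₁ = 1 / (1 + [H⁺]/K1 + K2/[H⁺]) = 1 / (1 + 10^-0.22 + 10^-3.86)
   = 1 / (1 + 0.60256 + 0.00013804) = 1/1.6027 = 0.6239

α₁ = 0.624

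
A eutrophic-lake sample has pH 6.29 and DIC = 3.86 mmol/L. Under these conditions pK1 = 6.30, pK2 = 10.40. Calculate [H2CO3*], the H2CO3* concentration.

α₀ = 1 / (1 + K1/[H⁺] + K1K2/[H⁺]²) = 1 / (1 + 10^-0.01 + 10^-4.12)
   = 1 / (1 + 0.97724 + 7.5858×10^-5) = 1/1.9773 = 0.5057
[CO2*] = α₀ × DIC = 0.5057 × 3.86 = 1.95 mmol/L

[CO2*] = 1.95 mmol/L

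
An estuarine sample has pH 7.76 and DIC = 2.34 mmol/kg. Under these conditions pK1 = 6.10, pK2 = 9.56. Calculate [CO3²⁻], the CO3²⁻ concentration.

α₂ = 1 / (1 + [H⁺]/K2 + [H⁺]²/(K1K2)) = 1 / (1 + 10^+1.80 + 10^+0.14)
   = 1 / (1 + 63.096 + 1.3804) = 1/65.476 = 0.01527
[CO3²⁻] = α₂ × DIC = 0.01527 × 2.34 = 0.0357 mmol/kg

[CO3²⁻] = 0.0357 mmol/kg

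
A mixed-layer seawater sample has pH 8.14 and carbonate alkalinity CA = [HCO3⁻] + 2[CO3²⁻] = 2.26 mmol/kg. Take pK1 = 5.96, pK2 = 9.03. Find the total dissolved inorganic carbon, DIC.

CA = [HCO3⁻] + 2[CO3²⁻] = (α₁ + 2α₂)·DIC
At pH 8.14: [H⁺]/K1 = 10^-2.18 = 0.0066069, K2/[H⁺] = 10^-0.89 = 0.12882
α₁ = 1/(1 + 0.0066069 + 0.12882) = 1/1.1354 = 0.8807; α₂ = α₁·K2/[H⁺] = 0.1135
α₁ + 2α₂ = 1.1076
DIC = CA / (α₁ + 2α₂) = 2.26 / 1.1076 = 2.04 mmol/kg

DIC = 2.04 mmol/kg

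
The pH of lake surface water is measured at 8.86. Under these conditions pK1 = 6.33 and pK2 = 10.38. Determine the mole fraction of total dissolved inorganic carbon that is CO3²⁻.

α₂ = 0.0292

α₂ = 1 / (1 + [H⁺]/K2 + [H⁺]²/(K1K2)) = 1 / (1 + 10^+1.52 + 10^-1.01)
   = 1 / (1 + 33.113 + 0.097724) = 1/34.211 = 0.02923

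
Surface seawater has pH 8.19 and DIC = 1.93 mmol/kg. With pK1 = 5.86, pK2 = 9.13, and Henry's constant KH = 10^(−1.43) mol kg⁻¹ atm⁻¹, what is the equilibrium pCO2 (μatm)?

pCO2 = 217 μatm

α₀ = 1 / (1 + K1/[H⁺] + K1K2/[H⁺]²) = 1 / (1 + 10^+2.33 + 10^+1.39)
   = 1 / (1 + 213.80 + 24.547) = 1/239.34 = 0.004178
[CO2*] = α₀ × DIC = 0.004178 × 1.93 = 0.008064 mmol/kg = 8.064 μmol/kg
pCO2 = [CO2*]/KH = 8.064×10^-6 / 3.715×10^-2 = 217 μatm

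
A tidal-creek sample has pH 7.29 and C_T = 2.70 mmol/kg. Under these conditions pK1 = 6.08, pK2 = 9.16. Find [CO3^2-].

[CO3²⁻] = 0.0339 mmol/kg

α₂ = 1 / (1 + [H⁺]/K2 + [H⁺]²/(K1K2)) = 1 / (1 + 10^+1.87 + 10^+0.66)
   = 1 / (1 + 74.131 + 4.5709) = 1/79.702 = 0.01255
[CO3²⁻] = α₂ × DIC = 0.01255 × 2.70 = 0.0339 mmol/kg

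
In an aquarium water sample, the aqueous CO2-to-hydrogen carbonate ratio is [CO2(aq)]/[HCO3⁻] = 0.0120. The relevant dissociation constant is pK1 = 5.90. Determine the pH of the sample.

From K1 = [H⁺][HCO3⁻]/[CO2(aq)]:  pH = pK1 − log₁₀([CO2(aq)]/[HCO3⁻])
log₁₀(0.0120) = -1.921
pH = 5.90 − (-1.921) = 7.82

pH = 7.82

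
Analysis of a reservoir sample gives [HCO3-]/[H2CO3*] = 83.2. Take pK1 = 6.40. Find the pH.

pH = 8.32

From K1 = [H⁺][HCO3-]/[H2CO3*]:  pH = pK1 + log₁₀([HCO3-]/[H2CO3*])
log₁₀(83.2) = +1.920
pH = 6.40 + (+1.920) = 8.32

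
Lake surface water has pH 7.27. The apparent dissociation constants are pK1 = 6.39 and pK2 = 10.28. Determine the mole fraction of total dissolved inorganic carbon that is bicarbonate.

α₁ = 0.883

α₁ = 1 / (1 + [H⁺]/K1 + K2/[H⁺]) = 1 / (1 + 10^-0.88 + 10^-3.01)
   = 1 / (1 + 0.13183 + 0.00097724) = 1/1.1328 = 0.8828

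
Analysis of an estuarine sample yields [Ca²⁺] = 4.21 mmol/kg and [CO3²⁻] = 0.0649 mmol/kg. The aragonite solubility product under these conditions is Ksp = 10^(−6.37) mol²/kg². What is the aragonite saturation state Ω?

Ksp = 10^(−6.37) = 4.266×10^-7
Ω = [Ca²⁺][CO3²⁻]/Ksp = (4.21×10^-3)(0.0649×10^-3) / 4.266×10^-7 = 0.641

Ω = 0.641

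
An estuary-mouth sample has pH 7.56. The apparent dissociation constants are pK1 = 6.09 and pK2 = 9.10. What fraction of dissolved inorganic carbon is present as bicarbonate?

α₁ = 0.941

α₁ = 1 / (1 + [H⁺]/K1 + K2/[H⁺]) = 1 / (1 + 10^-1.47 + 10^-1.54)
   = 1 / (1 + 0.033884 + 0.028840) = 1/1.0627 = 0.9410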